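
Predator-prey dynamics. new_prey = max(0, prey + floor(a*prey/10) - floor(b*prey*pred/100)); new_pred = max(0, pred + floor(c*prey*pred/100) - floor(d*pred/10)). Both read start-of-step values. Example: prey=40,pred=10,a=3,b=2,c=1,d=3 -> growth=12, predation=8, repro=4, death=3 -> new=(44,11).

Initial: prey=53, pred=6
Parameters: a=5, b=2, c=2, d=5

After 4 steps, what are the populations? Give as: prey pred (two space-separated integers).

Answer: 71 116

Derivation:
Step 1: prey: 53+26-6=73; pred: 6+6-3=9
Step 2: prey: 73+36-13=96; pred: 9+13-4=18
Step 3: prey: 96+48-34=110; pred: 18+34-9=43
Step 4: prey: 110+55-94=71; pred: 43+94-21=116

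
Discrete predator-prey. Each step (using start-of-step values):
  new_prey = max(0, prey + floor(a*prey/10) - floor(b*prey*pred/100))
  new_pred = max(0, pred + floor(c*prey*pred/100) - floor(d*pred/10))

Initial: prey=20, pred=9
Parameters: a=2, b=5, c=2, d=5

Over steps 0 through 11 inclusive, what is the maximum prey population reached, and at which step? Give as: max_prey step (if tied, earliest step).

Answer: 29 11

Derivation:
Step 1: prey: 20+4-9=15; pred: 9+3-4=8
Step 2: prey: 15+3-6=12; pred: 8+2-4=6
Step 3: prey: 12+2-3=11; pred: 6+1-3=4
Step 4: prey: 11+2-2=11; pred: 4+0-2=2
Step 5: prey: 11+2-1=12; pred: 2+0-1=1
Step 6: prey: 12+2-0=14; pred: 1+0-0=1
Step 7: prey: 14+2-0=16; pred: 1+0-0=1
Step 8: prey: 16+3-0=19; pred: 1+0-0=1
Step 9: prey: 19+3-0=22; pred: 1+0-0=1
Step 10: prey: 22+4-1=25; pred: 1+0-0=1
Step 11: prey: 25+5-1=29; pred: 1+0-0=1
Max prey = 29 at step 11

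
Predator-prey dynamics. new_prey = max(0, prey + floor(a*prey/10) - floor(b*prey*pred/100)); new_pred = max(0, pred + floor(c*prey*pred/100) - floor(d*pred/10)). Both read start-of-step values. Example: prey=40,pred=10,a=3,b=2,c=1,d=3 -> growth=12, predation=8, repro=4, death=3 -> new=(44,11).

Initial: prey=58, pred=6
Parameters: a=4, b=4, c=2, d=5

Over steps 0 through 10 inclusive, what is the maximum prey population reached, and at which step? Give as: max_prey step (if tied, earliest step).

Step 1: prey: 58+23-13=68; pred: 6+6-3=9
Step 2: prey: 68+27-24=71; pred: 9+12-4=17
Step 3: prey: 71+28-48=51; pred: 17+24-8=33
Step 4: prey: 51+20-67=4; pred: 33+33-16=50
Step 5: prey: 4+1-8=0; pred: 50+4-25=29
Step 6: prey: 0+0-0=0; pred: 29+0-14=15
Step 7: prey: 0+0-0=0; pred: 15+0-7=8
Step 8: prey: 0+0-0=0; pred: 8+0-4=4
Step 9: prey: 0+0-0=0; pred: 4+0-2=2
Step 10: prey: 0+0-0=0; pred: 2+0-1=1
Max prey = 71 at step 2

Answer: 71 2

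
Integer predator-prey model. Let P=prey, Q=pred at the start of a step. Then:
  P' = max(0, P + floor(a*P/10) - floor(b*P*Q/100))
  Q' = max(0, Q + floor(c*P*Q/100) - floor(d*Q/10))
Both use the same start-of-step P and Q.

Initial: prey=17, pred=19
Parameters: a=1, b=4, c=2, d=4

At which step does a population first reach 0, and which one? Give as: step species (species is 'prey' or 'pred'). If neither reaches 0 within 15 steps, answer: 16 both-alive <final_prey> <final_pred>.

Step 1: prey: 17+1-12=6; pred: 19+6-7=18
Step 2: prey: 6+0-4=2; pred: 18+2-7=13
Step 3: prey: 2+0-1=1; pred: 13+0-5=8
Step 4: prey: 1+0-0=1; pred: 8+0-3=5
Step 5: prey: 1+0-0=1; pred: 5+0-2=3
Step 6: prey: 1+0-0=1; pred: 3+0-1=2
Step 7: prey: 1+0-0=1; pred: 2+0-0=2
Steps 8-15: state stable at prey=1, pred=2 (no change)
No extinction within 15 steps

Answer: 16 both-alive 1 2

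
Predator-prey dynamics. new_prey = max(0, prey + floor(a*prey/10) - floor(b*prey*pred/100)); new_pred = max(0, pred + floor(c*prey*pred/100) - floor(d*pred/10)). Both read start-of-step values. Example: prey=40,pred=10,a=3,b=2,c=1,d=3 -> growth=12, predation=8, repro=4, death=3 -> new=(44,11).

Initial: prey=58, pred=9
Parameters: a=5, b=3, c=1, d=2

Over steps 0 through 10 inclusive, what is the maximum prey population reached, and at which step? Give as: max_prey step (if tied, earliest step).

Step 1: prey: 58+29-15=72; pred: 9+5-1=13
Step 2: prey: 72+36-28=80; pred: 13+9-2=20
Step 3: prey: 80+40-48=72; pred: 20+16-4=32
Step 4: prey: 72+36-69=39; pred: 32+23-6=49
Step 5: prey: 39+19-57=1; pred: 49+19-9=59
Step 6: prey: 1+0-1=0; pred: 59+0-11=48
Step 7: prey: 0+0-0=0; pred: 48+0-9=39
Step 8: prey: 0+0-0=0; pred: 39+0-7=32
Step 9: prey: 0+0-0=0; pred: 32+0-6=26
Step 10: prey: 0+0-0=0; pred: 26+0-5=21
Max prey = 80 at step 2

Answer: 80 2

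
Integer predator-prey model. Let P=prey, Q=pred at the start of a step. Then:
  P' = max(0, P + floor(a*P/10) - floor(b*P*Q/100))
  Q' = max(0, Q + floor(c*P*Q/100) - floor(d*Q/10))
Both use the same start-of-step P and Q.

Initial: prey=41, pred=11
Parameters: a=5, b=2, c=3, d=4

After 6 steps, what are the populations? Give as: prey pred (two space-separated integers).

Step 1: prey: 41+20-9=52; pred: 11+13-4=20
Step 2: prey: 52+26-20=58; pred: 20+31-8=43
Step 3: prey: 58+29-49=38; pred: 43+74-17=100
Step 4: prey: 38+19-76=0; pred: 100+114-40=174
Step 5: prey: 0+0-0=0; pred: 174+0-69=105
Step 6: prey: 0+0-0=0; pred: 105+0-42=63

Answer: 0 63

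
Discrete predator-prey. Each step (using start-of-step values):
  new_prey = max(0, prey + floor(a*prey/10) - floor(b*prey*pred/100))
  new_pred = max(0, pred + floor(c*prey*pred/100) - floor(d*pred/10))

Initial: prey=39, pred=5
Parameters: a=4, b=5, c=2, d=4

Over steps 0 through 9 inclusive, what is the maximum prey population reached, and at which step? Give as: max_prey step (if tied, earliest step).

Answer: 50 2

Derivation:
Step 1: prey: 39+15-9=45; pred: 5+3-2=6
Step 2: prey: 45+18-13=50; pred: 6+5-2=9
Step 3: prey: 50+20-22=48; pred: 9+9-3=15
Step 4: prey: 48+19-36=31; pred: 15+14-6=23
Step 5: prey: 31+12-35=8; pred: 23+14-9=28
Step 6: prey: 8+3-11=0; pred: 28+4-11=21
Step 7: prey: 0+0-0=0; pred: 21+0-8=13
Step 8: prey: 0+0-0=0; pred: 13+0-5=8
Step 9: prey: 0+0-0=0; pred: 8+0-3=5
Max prey = 50 at step 2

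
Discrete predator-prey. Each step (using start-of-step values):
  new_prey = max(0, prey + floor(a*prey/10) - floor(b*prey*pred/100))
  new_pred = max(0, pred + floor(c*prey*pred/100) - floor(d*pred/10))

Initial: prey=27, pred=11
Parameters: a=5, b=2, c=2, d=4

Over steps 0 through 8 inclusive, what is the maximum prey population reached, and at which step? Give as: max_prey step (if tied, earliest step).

Step 1: prey: 27+13-5=35; pred: 11+5-4=12
Step 2: prey: 35+17-8=44; pred: 12+8-4=16
Step 3: prey: 44+22-14=52; pred: 16+14-6=24
Step 4: prey: 52+26-24=54; pred: 24+24-9=39
Step 5: prey: 54+27-42=39; pred: 39+42-15=66
Step 6: prey: 39+19-51=7; pred: 66+51-26=91
Step 7: prey: 7+3-12=0; pred: 91+12-36=67
Step 8: prey: 0+0-0=0; pred: 67+0-26=41
Max prey = 54 at step 4

Answer: 54 4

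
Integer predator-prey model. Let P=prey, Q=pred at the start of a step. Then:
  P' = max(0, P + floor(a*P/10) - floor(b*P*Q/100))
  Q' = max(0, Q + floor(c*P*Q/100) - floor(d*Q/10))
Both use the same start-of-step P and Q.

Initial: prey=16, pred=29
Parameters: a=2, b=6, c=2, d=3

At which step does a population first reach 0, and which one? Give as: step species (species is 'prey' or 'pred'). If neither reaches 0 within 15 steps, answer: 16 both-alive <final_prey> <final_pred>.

Step 1: prey: 16+3-27=0; pred: 29+9-8=30
First extinction: prey at step 1

Answer: 1 prey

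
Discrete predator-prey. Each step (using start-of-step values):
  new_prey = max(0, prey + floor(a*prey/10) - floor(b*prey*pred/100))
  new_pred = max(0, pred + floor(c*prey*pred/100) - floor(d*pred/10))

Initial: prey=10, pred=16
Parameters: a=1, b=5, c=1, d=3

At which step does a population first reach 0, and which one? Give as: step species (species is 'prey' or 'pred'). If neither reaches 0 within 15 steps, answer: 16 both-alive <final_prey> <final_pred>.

Step 1: prey: 10+1-8=3; pred: 16+1-4=13
Step 2: prey: 3+0-1=2; pred: 13+0-3=10
Step 3: prey: 2+0-1=1; pred: 10+0-3=7
Step 4: prey: 1+0-0=1; pred: 7+0-2=5
Step 5: prey: 1+0-0=1; pred: 5+0-1=4
Step 6: prey: 1+0-0=1; pred: 4+0-1=3
Step 7: prey: 1+0-0=1; pred: 3+0-0=3
Steps 8-15: state stable at prey=1, pred=3 (no change)
No extinction within 15 steps

Answer: 16 both-alive 1 3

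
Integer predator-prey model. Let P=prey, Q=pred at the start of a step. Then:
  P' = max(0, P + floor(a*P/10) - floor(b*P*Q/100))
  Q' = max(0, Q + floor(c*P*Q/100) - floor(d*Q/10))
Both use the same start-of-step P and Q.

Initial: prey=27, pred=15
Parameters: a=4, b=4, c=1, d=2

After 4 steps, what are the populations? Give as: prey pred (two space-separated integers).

Answer: 9 13

Derivation:
Step 1: prey: 27+10-16=21; pred: 15+4-3=16
Step 2: prey: 21+8-13=16; pred: 16+3-3=16
Step 3: prey: 16+6-10=12; pred: 16+2-3=15
Step 4: prey: 12+4-7=9; pred: 15+1-3=13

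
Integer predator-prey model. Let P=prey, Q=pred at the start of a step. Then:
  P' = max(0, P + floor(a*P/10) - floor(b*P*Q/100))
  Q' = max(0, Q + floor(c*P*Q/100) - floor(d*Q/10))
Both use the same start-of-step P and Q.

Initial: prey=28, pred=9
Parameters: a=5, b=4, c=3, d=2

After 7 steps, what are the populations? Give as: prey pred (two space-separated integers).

Answer: 0 27

Derivation:
Step 1: prey: 28+14-10=32; pred: 9+7-1=15
Step 2: prey: 32+16-19=29; pred: 15+14-3=26
Step 3: prey: 29+14-30=13; pred: 26+22-5=43
Step 4: prey: 13+6-22=0; pred: 43+16-8=51
Step 5: prey: 0+0-0=0; pred: 51+0-10=41
Step 6: prey: 0+0-0=0; pred: 41+0-8=33
Step 7: prey: 0+0-0=0; pred: 33+0-6=27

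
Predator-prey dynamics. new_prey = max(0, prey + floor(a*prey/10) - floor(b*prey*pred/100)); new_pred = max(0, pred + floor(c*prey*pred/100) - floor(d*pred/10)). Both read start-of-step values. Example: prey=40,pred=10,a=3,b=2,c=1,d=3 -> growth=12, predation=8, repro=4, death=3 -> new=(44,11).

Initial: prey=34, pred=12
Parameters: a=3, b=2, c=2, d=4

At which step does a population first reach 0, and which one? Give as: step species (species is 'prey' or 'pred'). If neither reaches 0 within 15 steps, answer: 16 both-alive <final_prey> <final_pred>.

Step 1: prey: 34+10-8=36; pred: 12+8-4=16
Step 2: prey: 36+10-11=35; pred: 16+11-6=21
Step 3: prey: 35+10-14=31; pred: 21+14-8=27
Step 4: prey: 31+9-16=24; pred: 27+16-10=33
Step 5: prey: 24+7-15=16; pred: 33+15-13=35
Step 6: prey: 16+4-11=9; pred: 35+11-14=32
Step 7: prey: 9+2-5=6; pred: 32+5-12=25
Step 8: prey: 6+1-3=4; pred: 25+3-10=18
Step 9: prey: 4+1-1=4; pred: 18+1-7=12
Step 10: prey: 4+1-0=5; pred: 12+0-4=8
Step 11: prey: 5+1-0=6; pred: 8+0-3=5
Step 12: prey: 6+1-0=7; pred: 5+0-2=3
Step 13: prey: 7+2-0=9; pred: 3+0-1=2
Step 14: prey: 9+2-0=11; pred: 2+0-0=2
Step 15: prey: 11+3-0=14; pred: 2+0-0=2
No extinction within 15 steps

Answer: 16 both-alive 14 2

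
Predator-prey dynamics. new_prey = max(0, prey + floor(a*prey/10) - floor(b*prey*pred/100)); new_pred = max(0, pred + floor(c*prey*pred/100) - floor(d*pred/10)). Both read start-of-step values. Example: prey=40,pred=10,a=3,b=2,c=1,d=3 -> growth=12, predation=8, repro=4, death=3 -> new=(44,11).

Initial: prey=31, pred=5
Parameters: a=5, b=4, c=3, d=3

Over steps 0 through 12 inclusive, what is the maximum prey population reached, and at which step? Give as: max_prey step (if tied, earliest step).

Step 1: prey: 31+15-6=40; pred: 5+4-1=8
Step 2: prey: 40+20-12=48; pred: 8+9-2=15
Step 3: prey: 48+24-28=44; pred: 15+21-4=32
Step 4: prey: 44+22-56=10; pred: 32+42-9=65
Step 5: prey: 10+5-26=0; pred: 65+19-19=65
Step 6: prey: 0+0-0=0; pred: 65+0-19=46
Step 7: prey: 0+0-0=0; pred: 46+0-13=33
Step 8: prey: 0+0-0=0; pred: 33+0-9=24
Step 9: prey: 0+0-0=0; pred: 24+0-7=17
Step 10: prey: 0+0-0=0; pred: 17+0-5=12
Step 11: prey: 0+0-0=0; pred: 12+0-3=9
Step 12: prey: 0+0-0=0; pred: 9+0-2=7
Max prey = 48 at step 2

Answer: 48 2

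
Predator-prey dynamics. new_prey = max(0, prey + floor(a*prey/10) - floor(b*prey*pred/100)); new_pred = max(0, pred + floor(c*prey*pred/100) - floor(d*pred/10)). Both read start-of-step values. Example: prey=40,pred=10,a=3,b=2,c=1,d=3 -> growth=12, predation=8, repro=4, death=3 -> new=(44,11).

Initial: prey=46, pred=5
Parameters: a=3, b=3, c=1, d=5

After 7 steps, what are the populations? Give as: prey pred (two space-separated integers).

Answer: 83 16

Derivation:
Step 1: prey: 46+13-6=53; pred: 5+2-2=5
Step 2: prey: 53+15-7=61; pred: 5+2-2=5
Step 3: prey: 61+18-9=70; pred: 5+3-2=6
Step 4: prey: 70+21-12=79; pred: 6+4-3=7
Step 5: prey: 79+23-16=86; pred: 7+5-3=9
Step 6: prey: 86+25-23=88; pred: 9+7-4=12
Step 7: prey: 88+26-31=83; pred: 12+10-6=16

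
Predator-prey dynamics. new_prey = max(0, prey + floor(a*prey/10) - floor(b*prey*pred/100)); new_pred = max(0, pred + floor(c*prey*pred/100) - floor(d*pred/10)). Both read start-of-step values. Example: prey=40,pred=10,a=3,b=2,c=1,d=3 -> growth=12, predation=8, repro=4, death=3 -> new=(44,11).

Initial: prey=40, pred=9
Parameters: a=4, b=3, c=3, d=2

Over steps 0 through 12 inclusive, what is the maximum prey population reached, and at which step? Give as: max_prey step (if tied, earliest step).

Step 1: prey: 40+16-10=46; pred: 9+10-1=18
Step 2: prey: 46+18-24=40; pred: 18+24-3=39
Step 3: prey: 40+16-46=10; pred: 39+46-7=78
Step 4: prey: 10+4-23=0; pred: 78+23-15=86
Step 5: prey: 0+0-0=0; pred: 86+0-17=69
Step 6: prey: 0+0-0=0; pred: 69+0-13=56
Step 7: prey: 0+0-0=0; pred: 56+0-11=45
Step 8: prey: 0+0-0=0; pred: 45+0-9=36
Step 9: prey: 0+0-0=0; pred: 36+0-7=29
Step 10: prey: 0+0-0=0; pred: 29+0-5=24
Step 11: prey: 0+0-0=0; pred: 24+0-4=20
Step 12: prey: 0+0-0=0; pred: 20+0-4=16
Max prey = 46 at step 1

Answer: 46 1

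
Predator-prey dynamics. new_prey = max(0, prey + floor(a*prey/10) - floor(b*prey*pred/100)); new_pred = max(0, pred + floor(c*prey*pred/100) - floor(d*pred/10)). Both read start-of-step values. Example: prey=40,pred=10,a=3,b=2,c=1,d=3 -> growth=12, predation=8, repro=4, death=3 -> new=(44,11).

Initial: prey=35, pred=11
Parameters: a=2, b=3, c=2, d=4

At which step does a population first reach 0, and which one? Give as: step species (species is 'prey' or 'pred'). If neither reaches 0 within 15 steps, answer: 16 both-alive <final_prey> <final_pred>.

Step 1: prey: 35+7-11=31; pred: 11+7-4=14
Step 2: prey: 31+6-13=24; pred: 14+8-5=17
Step 3: prey: 24+4-12=16; pred: 17+8-6=19
Step 4: prey: 16+3-9=10; pred: 19+6-7=18
Step 5: prey: 10+2-5=7; pred: 18+3-7=14
Step 6: prey: 7+1-2=6; pred: 14+1-5=10
Step 7: prey: 6+1-1=6; pred: 10+1-4=7
Step 8: prey: 6+1-1=6; pred: 7+0-2=5
Step 9: prey: 6+1-0=7; pred: 5+0-2=3
Step 10: prey: 7+1-0=8; pred: 3+0-1=2
Step 11: prey: 8+1-0=9; pred: 2+0-0=2
Step 12: prey: 9+1-0=10; pred: 2+0-0=2
Step 13: prey: 10+2-0=12; pred: 2+0-0=2
Step 14: prey: 12+2-0=14; pred: 2+0-0=2
Step 15: prey: 14+2-0=16; pred: 2+0-0=2
No extinction within 15 steps

Answer: 16 both-alive 16 2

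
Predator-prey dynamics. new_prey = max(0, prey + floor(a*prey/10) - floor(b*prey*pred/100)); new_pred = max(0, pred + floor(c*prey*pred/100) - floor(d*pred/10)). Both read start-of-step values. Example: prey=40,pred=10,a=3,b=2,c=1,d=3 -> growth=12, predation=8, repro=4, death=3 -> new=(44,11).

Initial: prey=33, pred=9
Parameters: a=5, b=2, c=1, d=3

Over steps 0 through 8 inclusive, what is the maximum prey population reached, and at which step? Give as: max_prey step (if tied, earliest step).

Step 1: prey: 33+16-5=44; pred: 9+2-2=9
Step 2: prey: 44+22-7=59; pred: 9+3-2=10
Step 3: prey: 59+29-11=77; pred: 10+5-3=12
Step 4: prey: 77+38-18=97; pred: 12+9-3=18
Step 5: prey: 97+48-34=111; pred: 18+17-5=30
Step 6: prey: 111+55-66=100; pred: 30+33-9=54
Step 7: prey: 100+50-108=42; pred: 54+54-16=92
Step 8: prey: 42+21-77=0; pred: 92+38-27=103
Max prey = 111 at step 5

Answer: 111 5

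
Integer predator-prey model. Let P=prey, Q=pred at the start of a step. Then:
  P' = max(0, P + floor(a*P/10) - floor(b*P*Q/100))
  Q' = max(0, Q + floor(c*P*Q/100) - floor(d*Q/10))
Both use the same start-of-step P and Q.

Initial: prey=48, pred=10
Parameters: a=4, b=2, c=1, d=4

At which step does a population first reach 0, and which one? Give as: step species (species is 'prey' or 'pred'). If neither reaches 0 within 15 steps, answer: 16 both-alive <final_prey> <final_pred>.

Step 1: prey: 48+19-9=58; pred: 10+4-4=10
Step 2: prey: 58+23-11=70; pred: 10+5-4=11
Step 3: prey: 70+28-15=83; pred: 11+7-4=14
Step 4: prey: 83+33-23=93; pred: 14+11-5=20
Step 5: prey: 93+37-37=93; pred: 20+18-8=30
Step 6: prey: 93+37-55=75; pred: 30+27-12=45
Step 7: prey: 75+30-67=38; pred: 45+33-18=60
Step 8: prey: 38+15-45=8; pred: 60+22-24=58
Step 9: prey: 8+3-9=2; pred: 58+4-23=39
Step 10: prey: 2+0-1=1; pred: 39+0-15=24
Step 11: prey: 1+0-0=1; pred: 24+0-9=15
Step 12: prey: 1+0-0=1; pred: 15+0-6=9
Step 13: prey: 1+0-0=1; pred: 9+0-3=6
Step 14: prey: 1+0-0=1; pred: 6+0-2=4
Step 15: prey: 1+0-0=1; pred: 4+0-1=3
No extinction within 15 steps

Answer: 16 both-alive 1 3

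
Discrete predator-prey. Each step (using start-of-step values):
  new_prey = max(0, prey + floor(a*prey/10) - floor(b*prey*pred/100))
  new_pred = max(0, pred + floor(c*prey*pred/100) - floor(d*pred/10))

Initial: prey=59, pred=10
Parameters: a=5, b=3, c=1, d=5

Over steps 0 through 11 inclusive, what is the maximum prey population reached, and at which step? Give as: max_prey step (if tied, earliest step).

Step 1: prey: 59+29-17=71; pred: 10+5-5=10
Step 2: prey: 71+35-21=85; pred: 10+7-5=12
Step 3: prey: 85+42-30=97; pred: 12+10-6=16
Step 4: prey: 97+48-46=99; pred: 16+15-8=23
Step 5: prey: 99+49-68=80; pred: 23+22-11=34
Step 6: prey: 80+40-81=39; pred: 34+27-17=44
Step 7: prey: 39+19-51=7; pred: 44+17-22=39
Step 8: prey: 7+3-8=2; pred: 39+2-19=22
Step 9: prey: 2+1-1=2; pred: 22+0-11=11
Step 10: prey: 2+1-0=3; pred: 11+0-5=6
Step 11: prey: 3+1-0=4; pred: 6+0-3=3
Max prey = 99 at step 4

Answer: 99 4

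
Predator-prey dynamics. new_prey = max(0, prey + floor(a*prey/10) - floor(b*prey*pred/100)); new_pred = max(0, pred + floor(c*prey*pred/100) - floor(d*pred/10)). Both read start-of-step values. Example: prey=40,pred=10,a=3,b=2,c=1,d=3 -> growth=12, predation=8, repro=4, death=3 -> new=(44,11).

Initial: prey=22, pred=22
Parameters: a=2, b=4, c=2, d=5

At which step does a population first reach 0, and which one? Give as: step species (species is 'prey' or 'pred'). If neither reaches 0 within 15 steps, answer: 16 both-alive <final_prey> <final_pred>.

Answer: 16 both-alive 2 1

Derivation:
Step 1: prey: 22+4-19=7; pred: 22+9-11=20
Step 2: prey: 7+1-5=3; pred: 20+2-10=12
Step 3: prey: 3+0-1=2; pred: 12+0-6=6
Step 4: prey: 2+0-0=2; pred: 6+0-3=3
Step 5: prey: 2+0-0=2; pred: 3+0-1=2
Step 6: prey: 2+0-0=2; pred: 2+0-1=1
Step 7: prey: 2+0-0=2; pred: 1+0-0=1
Steps 8-15: state stable at prey=2, pred=1 (no change)
No extinction within 15 steps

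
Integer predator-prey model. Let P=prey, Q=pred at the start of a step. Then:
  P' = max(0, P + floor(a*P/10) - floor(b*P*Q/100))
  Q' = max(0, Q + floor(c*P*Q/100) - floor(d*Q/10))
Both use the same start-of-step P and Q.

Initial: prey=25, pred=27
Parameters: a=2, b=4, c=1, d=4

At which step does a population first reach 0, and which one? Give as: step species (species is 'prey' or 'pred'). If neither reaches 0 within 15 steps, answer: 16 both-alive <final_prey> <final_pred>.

Answer: 16 both-alive 1 2

Derivation:
Step 1: prey: 25+5-27=3; pred: 27+6-10=23
Step 2: prey: 3+0-2=1; pred: 23+0-9=14
Step 3: prey: 1+0-0=1; pred: 14+0-5=9
Step 4: prey: 1+0-0=1; pred: 9+0-3=6
Step 5: prey: 1+0-0=1; pred: 6+0-2=4
Step 6: prey: 1+0-0=1; pred: 4+0-1=3
Step 7: prey: 1+0-0=1; pred: 3+0-1=2
Step 8: prey: 1+0-0=1; pred: 2+0-0=2
Steps 9-15: state stable at prey=1, pred=2 (no change)
No extinction within 15 steps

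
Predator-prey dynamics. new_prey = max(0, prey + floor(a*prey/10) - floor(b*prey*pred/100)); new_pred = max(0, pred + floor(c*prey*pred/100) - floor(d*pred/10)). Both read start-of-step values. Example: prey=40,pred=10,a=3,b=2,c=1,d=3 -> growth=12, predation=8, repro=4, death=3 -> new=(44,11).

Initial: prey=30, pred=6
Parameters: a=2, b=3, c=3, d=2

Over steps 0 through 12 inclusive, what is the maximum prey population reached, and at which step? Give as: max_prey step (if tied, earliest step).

Answer: 31 1

Derivation:
Step 1: prey: 30+6-5=31; pred: 6+5-1=10
Step 2: prey: 31+6-9=28; pred: 10+9-2=17
Step 3: prey: 28+5-14=19; pred: 17+14-3=28
Step 4: prey: 19+3-15=7; pred: 28+15-5=38
Step 5: prey: 7+1-7=1; pred: 38+7-7=38
Step 6: prey: 1+0-1=0; pred: 38+1-7=32
Step 7: prey: 0+0-0=0; pred: 32+0-6=26
Step 8: prey: 0+0-0=0; pred: 26+0-5=21
Step 9: prey: 0+0-0=0; pred: 21+0-4=17
Step 10: prey: 0+0-0=0; pred: 17+0-3=14
Step 11: prey: 0+0-0=0; pred: 14+0-2=12
Step 12: prey: 0+0-0=0; pred: 12+0-2=10
Max prey = 31 at step 1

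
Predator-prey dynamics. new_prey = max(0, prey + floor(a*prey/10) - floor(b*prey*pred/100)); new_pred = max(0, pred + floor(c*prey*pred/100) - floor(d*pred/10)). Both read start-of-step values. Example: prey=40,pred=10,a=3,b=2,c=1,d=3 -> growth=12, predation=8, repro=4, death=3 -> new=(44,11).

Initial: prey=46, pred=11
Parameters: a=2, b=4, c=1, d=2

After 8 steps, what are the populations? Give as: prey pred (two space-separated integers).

Answer: 2 8

Derivation:
Step 1: prey: 46+9-20=35; pred: 11+5-2=14
Step 2: prey: 35+7-19=23; pred: 14+4-2=16
Step 3: prey: 23+4-14=13; pred: 16+3-3=16
Step 4: prey: 13+2-8=7; pred: 16+2-3=15
Step 5: prey: 7+1-4=4; pred: 15+1-3=13
Step 6: prey: 4+0-2=2; pred: 13+0-2=11
Step 7: prey: 2+0-0=2; pred: 11+0-2=9
Step 8: prey: 2+0-0=2; pred: 9+0-1=8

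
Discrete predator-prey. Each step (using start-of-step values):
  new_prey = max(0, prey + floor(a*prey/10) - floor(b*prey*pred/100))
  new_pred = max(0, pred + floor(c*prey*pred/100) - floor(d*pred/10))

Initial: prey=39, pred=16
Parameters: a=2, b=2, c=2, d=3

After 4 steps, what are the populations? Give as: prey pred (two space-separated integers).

Step 1: prey: 39+7-12=34; pred: 16+12-4=24
Step 2: prey: 34+6-16=24; pred: 24+16-7=33
Step 3: prey: 24+4-15=13; pred: 33+15-9=39
Step 4: prey: 13+2-10=5; pred: 39+10-11=38

Answer: 5 38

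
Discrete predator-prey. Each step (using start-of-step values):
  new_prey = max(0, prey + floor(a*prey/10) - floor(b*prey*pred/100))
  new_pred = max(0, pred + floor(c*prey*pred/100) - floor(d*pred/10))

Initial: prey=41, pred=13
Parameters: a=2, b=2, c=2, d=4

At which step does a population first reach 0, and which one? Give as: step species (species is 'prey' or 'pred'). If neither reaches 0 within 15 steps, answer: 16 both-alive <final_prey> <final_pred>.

Answer: 16 both-alive 3 2

Derivation:
Step 1: prey: 41+8-10=39; pred: 13+10-5=18
Step 2: prey: 39+7-14=32; pred: 18+14-7=25
Step 3: prey: 32+6-16=22; pred: 25+16-10=31
Step 4: prey: 22+4-13=13; pred: 31+13-12=32
Step 5: prey: 13+2-8=7; pred: 32+8-12=28
Step 6: prey: 7+1-3=5; pred: 28+3-11=20
Step 7: prey: 5+1-2=4; pred: 20+2-8=14
Step 8: prey: 4+0-1=3; pred: 14+1-5=10
Step 9: prey: 3+0-0=3; pred: 10+0-4=6
Step 10: prey: 3+0-0=3; pred: 6+0-2=4
Step 11: prey: 3+0-0=3; pred: 4+0-1=3
Step 12: prey: 3+0-0=3; pred: 3+0-1=2
Step 13: prey: 3+0-0=3; pred: 2+0-0=2
Steps 14-15: state stable at prey=3, pred=2 (no change)
No extinction within 15 steps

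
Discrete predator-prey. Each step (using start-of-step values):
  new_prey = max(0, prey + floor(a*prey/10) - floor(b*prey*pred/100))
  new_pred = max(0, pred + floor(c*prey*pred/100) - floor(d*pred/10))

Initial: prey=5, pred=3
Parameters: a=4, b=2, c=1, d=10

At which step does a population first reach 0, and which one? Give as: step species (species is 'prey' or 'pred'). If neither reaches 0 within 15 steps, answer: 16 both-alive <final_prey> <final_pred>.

Answer: 1 pred

Derivation:
Step 1: prey: 5+2-0=7; pred: 3+0-3=0
First extinction: pred at step 1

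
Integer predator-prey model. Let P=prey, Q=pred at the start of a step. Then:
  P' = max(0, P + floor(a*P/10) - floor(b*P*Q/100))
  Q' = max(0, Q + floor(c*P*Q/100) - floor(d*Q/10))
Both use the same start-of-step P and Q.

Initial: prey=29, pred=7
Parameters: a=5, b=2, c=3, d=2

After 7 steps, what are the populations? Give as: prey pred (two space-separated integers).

Answer: 0 113

Derivation:
Step 1: prey: 29+14-4=39; pred: 7+6-1=12
Step 2: prey: 39+19-9=49; pred: 12+14-2=24
Step 3: prey: 49+24-23=50; pred: 24+35-4=55
Step 4: prey: 50+25-55=20; pred: 55+82-11=126
Step 5: prey: 20+10-50=0; pred: 126+75-25=176
Step 6: prey: 0+0-0=0; pred: 176+0-35=141
Step 7: prey: 0+0-0=0; pred: 141+0-28=113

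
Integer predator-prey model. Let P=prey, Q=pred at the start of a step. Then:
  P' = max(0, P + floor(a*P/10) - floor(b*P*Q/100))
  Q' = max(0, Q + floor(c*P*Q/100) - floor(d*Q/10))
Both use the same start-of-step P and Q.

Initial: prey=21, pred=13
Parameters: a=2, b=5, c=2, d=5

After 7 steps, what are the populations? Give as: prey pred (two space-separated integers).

Step 1: prey: 21+4-13=12; pred: 13+5-6=12
Step 2: prey: 12+2-7=7; pred: 12+2-6=8
Step 3: prey: 7+1-2=6; pred: 8+1-4=5
Step 4: prey: 6+1-1=6; pred: 5+0-2=3
Step 5: prey: 6+1-0=7; pred: 3+0-1=2
Step 6: prey: 7+1-0=8; pred: 2+0-1=1
Step 7: prey: 8+1-0=9; pred: 1+0-0=1

Answer: 9 1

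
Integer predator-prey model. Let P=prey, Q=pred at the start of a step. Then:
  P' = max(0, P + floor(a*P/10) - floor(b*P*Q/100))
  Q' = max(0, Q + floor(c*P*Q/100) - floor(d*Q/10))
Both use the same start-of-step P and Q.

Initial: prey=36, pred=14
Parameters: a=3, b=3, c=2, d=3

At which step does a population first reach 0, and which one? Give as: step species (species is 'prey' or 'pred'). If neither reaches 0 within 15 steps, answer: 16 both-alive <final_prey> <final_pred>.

Step 1: prey: 36+10-15=31; pred: 14+10-4=20
Step 2: prey: 31+9-18=22; pred: 20+12-6=26
Step 3: prey: 22+6-17=11; pred: 26+11-7=30
Step 4: prey: 11+3-9=5; pred: 30+6-9=27
Step 5: prey: 5+1-4=2; pred: 27+2-8=21
Step 6: prey: 2+0-1=1; pred: 21+0-6=15
Step 7: prey: 1+0-0=1; pred: 15+0-4=11
Step 8: prey: 1+0-0=1; pred: 11+0-3=8
Step 9: prey: 1+0-0=1; pred: 8+0-2=6
Step 10: prey: 1+0-0=1; pred: 6+0-1=5
Step 11: prey: 1+0-0=1; pred: 5+0-1=4
Step 12: prey: 1+0-0=1; pred: 4+0-1=3
Step 13: prey: 1+0-0=1; pred: 3+0-0=3
Steps 14-15: state stable at prey=1, pred=3 (no change)
No extinction within 15 steps

Answer: 16 both-alive 1 3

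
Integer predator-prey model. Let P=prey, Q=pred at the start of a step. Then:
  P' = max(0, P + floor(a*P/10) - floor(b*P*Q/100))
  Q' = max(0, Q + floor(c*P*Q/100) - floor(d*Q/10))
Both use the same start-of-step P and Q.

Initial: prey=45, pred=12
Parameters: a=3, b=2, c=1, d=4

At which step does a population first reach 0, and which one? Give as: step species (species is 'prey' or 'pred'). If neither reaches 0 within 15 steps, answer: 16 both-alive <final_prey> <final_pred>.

Answer: 16 both-alive 31 7

Derivation:
Step 1: prey: 45+13-10=48; pred: 12+5-4=13
Step 2: prey: 48+14-12=50; pred: 13+6-5=14
Step 3: prey: 50+15-14=51; pred: 14+7-5=16
Step 4: prey: 51+15-16=50; pred: 16+8-6=18
Step 5: prey: 50+15-18=47; pred: 18+9-7=20
Step 6: prey: 47+14-18=43; pred: 20+9-8=21
Step 7: prey: 43+12-18=37; pred: 21+9-8=22
Step 8: prey: 37+11-16=32; pred: 22+8-8=22
Step 9: prey: 32+9-14=27; pred: 22+7-8=21
Step 10: prey: 27+8-11=24; pred: 21+5-8=18
Step 11: prey: 24+7-8=23; pred: 18+4-7=15
Step 12: prey: 23+6-6=23; pred: 15+3-6=12
Step 13: prey: 23+6-5=24; pred: 12+2-4=10
Step 14: prey: 24+7-4=27; pred: 10+2-4=8
Step 15: prey: 27+8-4=31; pred: 8+2-3=7
No extinction within 15 steps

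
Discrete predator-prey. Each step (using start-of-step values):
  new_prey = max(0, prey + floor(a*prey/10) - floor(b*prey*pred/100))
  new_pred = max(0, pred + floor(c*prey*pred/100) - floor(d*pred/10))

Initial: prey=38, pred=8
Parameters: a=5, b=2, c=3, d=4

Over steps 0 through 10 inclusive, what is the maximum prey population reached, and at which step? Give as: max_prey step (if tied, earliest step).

Step 1: prey: 38+19-6=51; pred: 8+9-3=14
Step 2: prey: 51+25-14=62; pred: 14+21-5=30
Step 3: prey: 62+31-37=56; pred: 30+55-12=73
Step 4: prey: 56+28-81=3; pred: 73+122-29=166
Step 5: prey: 3+1-9=0; pred: 166+14-66=114
Step 6: prey: 0+0-0=0; pred: 114+0-45=69
Step 7: prey: 0+0-0=0; pred: 69+0-27=42
Step 8: prey: 0+0-0=0; pred: 42+0-16=26
Step 9: prey: 0+0-0=0; pred: 26+0-10=16
Step 10: prey: 0+0-0=0; pred: 16+0-6=10
Max prey = 62 at step 2

Answer: 62 2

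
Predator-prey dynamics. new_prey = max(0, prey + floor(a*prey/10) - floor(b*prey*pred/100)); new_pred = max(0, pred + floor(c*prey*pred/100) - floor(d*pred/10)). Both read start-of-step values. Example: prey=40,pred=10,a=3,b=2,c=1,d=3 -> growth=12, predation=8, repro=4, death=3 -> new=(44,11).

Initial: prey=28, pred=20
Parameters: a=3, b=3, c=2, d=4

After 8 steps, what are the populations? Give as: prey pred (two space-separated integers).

Step 1: prey: 28+8-16=20; pred: 20+11-8=23
Step 2: prey: 20+6-13=13; pred: 23+9-9=23
Step 3: prey: 13+3-8=8; pred: 23+5-9=19
Step 4: prey: 8+2-4=6; pred: 19+3-7=15
Step 5: prey: 6+1-2=5; pred: 15+1-6=10
Step 6: prey: 5+1-1=5; pred: 10+1-4=7
Step 7: prey: 5+1-1=5; pred: 7+0-2=5
Step 8: prey: 5+1-0=6; pred: 5+0-2=3

Answer: 6 3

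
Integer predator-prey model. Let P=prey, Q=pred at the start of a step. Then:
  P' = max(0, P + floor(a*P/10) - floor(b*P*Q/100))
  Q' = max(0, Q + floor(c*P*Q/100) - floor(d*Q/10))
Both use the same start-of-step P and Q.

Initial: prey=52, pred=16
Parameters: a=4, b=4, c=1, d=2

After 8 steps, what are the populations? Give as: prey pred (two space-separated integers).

Step 1: prey: 52+20-33=39; pred: 16+8-3=21
Step 2: prey: 39+15-32=22; pred: 21+8-4=25
Step 3: prey: 22+8-22=8; pred: 25+5-5=25
Step 4: prey: 8+3-8=3; pred: 25+2-5=22
Step 5: prey: 3+1-2=2; pred: 22+0-4=18
Step 6: prey: 2+0-1=1; pred: 18+0-3=15
Step 7: prey: 1+0-0=1; pred: 15+0-3=12
Step 8: prey: 1+0-0=1; pred: 12+0-2=10

Answer: 1 10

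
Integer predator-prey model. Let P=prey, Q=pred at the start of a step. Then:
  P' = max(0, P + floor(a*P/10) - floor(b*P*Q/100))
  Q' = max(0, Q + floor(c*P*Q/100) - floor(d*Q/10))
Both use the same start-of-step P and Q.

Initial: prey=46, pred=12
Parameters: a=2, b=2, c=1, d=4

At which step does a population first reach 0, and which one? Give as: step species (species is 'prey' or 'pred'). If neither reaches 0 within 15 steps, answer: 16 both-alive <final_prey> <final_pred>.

Step 1: prey: 46+9-11=44; pred: 12+5-4=13
Step 2: prey: 44+8-11=41; pred: 13+5-5=13
Step 3: prey: 41+8-10=39; pred: 13+5-5=13
Step 4: prey: 39+7-10=36; pred: 13+5-5=13
Step 5: prey: 36+7-9=34; pred: 13+4-5=12
Step 6: prey: 34+6-8=32; pred: 12+4-4=12
Step 7: prey: 32+6-7=31; pred: 12+3-4=11
Step 8: prey: 31+6-6=31; pred: 11+3-4=10
Step 9: prey: 31+6-6=31; pred: 10+3-4=9
Step 10: prey: 31+6-5=32; pred: 9+2-3=8
Step 11: prey: 32+6-5=33; pred: 8+2-3=7
Step 12: prey: 33+6-4=35; pred: 7+2-2=7
Step 13: prey: 35+7-4=38; pred: 7+2-2=7
Step 14: prey: 38+7-5=40; pred: 7+2-2=7
Step 15: prey: 40+8-5=43; pred: 7+2-2=7
No extinction within 15 steps

Answer: 16 both-alive 43 7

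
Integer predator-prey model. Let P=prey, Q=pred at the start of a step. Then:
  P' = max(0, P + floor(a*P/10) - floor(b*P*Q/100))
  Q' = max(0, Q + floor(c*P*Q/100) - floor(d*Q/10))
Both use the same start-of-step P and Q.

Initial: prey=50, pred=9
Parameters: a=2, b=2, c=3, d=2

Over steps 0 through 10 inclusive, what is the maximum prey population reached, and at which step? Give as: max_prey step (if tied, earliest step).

Answer: 51 1

Derivation:
Step 1: prey: 50+10-9=51; pred: 9+13-1=21
Step 2: prey: 51+10-21=40; pred: 21+32-4=49
Step 3: prey: 40+8-39=9; pred: 49+58-9=98
Step 4: prey: 9+1-17=0; pred: 98+26-19=105
Step 5: prey: 0+0-0=0; pred: 105+0-21=84
Step 6: prey: 0+0-0=0; pred: 84+0-16=68
Step 7: prey: 0+0-0=0; pred: 68+0-13=55
Step 8: prey: 0+0-0=0; pred: 55+0-11=44
Step 9: prey: 0+0-0=0; pred: 44+0-8=36
Step 10: prey: 0+0-0=0; pred: 36+0-7=29
Max prey = 51 at step 1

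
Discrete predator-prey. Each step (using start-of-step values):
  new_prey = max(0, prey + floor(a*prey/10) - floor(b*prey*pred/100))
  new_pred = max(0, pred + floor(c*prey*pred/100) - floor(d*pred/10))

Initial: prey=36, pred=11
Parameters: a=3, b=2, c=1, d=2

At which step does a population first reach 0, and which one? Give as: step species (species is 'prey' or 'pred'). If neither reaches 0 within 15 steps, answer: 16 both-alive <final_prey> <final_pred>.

Step 1: prey: 36+10-7=39; pred: 11+3-2=12
Step 2: prey: 39+11-9=41; pred: 12+4-2=14
Step 3: prey: 41+12-11=42; pred: 14+5-2=17
Step 4: prey: 42+12-14=40; pred: 17+7-3=21
Step 5: prey: 40+12-16=36; pred: 21+8-4=25
Step 6: prey: 36+10-18=28; pred: 25+9-5=29
Step 7: prey: 28+8-16=20; pred: 29+8-5=32
Step 8: prey: 20+6-12=14; pred: 32+6-6=32
Step 9: prey: 14+4-8=10; pred: 32+4-6=30
Step 10: prey: 10+3-6=7; pred: 30+3-6=27
Step 11: prey: 7+2-3=6; pred: 27+1-5=23
Step 12: prey: 6+1-2=5; pred: 23+1-4=20
Step 13: prey: 5+1-2=4; pred: 20+1-4=17
Step 14: prey: 4+1-1=4; pred: 17+0-3=14
Step 15: prey: 4+1-1=4; pred: 14+0-2=12
No extinction within 15 steps

Answer: 16 both-alive 4 12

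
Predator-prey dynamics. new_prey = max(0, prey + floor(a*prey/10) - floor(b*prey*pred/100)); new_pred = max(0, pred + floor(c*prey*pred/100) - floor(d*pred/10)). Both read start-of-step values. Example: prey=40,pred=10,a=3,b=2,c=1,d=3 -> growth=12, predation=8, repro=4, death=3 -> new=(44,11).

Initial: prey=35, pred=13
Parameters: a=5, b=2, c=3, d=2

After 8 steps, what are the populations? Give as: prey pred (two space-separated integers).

Answer: 0 64

Derivation:
Step 1: prey: 35+17-9=43; pred: 13+13-2=24
Step 2: prey: 43+21-20=44; pred: 24+30-4=50
Step 3: prey: 44+22-44=22; pred: 50+66-10=106
Step 4: prey: 22+11-46=0; pred: 106+69-21=154
Step 5: prey: 0+0-0=0; pred: 154+0-30=124
Step 6: prey: 0+0-0=0; pred: 124+0-24=100
Step 7: prey: 0+0-0=0; pred: 100+0-20=80
Step 8: prey: 0+0-0=0; pred: 80+0-16=64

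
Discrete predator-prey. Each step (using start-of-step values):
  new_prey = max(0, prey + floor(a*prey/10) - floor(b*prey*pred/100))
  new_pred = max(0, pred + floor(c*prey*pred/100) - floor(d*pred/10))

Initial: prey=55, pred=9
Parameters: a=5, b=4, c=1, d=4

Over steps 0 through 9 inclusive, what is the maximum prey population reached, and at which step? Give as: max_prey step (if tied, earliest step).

Answer: 70 3

Derivation:
Step 1: prey: 55+27-19=63; pred: 9+4-3=10
Step 2: prey: 63+31-25=69; pred: 10+6-4=12
Step 3: prey: 69+34-33=70; pred: 12+8-4=16
Step 4: prey: 70+35-44=61; pred: 16+11-6=21
Step 5: prey: 61+30-51=40; pred: 21+12-8=25
Step 6: prey: 40+20-40=20; pred: 25+10-10=25
Step 7: prey: 20+10-20=10; pred: 25+5-10=20
Step 8: prey: 10+5-8=7; pred: 20+2-8=14
Step 9: prey: 7+3-3=7; pred: 14+0-5=9
Max prey = 70 at step 3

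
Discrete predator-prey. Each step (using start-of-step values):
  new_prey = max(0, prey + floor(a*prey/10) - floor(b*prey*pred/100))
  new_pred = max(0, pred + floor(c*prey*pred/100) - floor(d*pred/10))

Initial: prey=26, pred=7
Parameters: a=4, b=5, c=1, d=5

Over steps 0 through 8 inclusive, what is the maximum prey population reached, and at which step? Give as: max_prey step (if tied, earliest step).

Answer: 110 8

Derivation:
Step 1: prey: 26+10-9=27; pred: 7+1-3=5
Step 2: prey: 27+10-6=31; pred: 5+1-2=4
Step 3: prey: 31+12-6=37; pred: 4+1-2=3
Step 4: prey: 37+14-5=46; pred: 3+1-1=3
Step 5: prey: 46+18-6=58; pred: 3+1-1=3
Step 6: prey: 58+23-8=73; pred: 3+1-1=3
Step 7: prey: 73+29-10=92; pred: 3+2-1=4
Step 8: prey: 92+36-18=110; pred: 4+3-2=5
Max prey = 110 at step 8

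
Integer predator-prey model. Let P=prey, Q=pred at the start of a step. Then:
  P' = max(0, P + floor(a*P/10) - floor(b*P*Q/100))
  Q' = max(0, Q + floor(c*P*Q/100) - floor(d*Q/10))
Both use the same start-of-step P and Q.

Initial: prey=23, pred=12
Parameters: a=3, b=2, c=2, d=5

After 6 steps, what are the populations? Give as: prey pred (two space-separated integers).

Step 1: prey: 23+6-5=24; pred: 12+5-6=11
Step 2: prey: 24+7-5=26; pred: 11+5-5=11
Step 3: prey: 26+7-5=28; pred: 11+5-5=11
Step 4: prey: 28+8-6=30; pred: 11+6-5=12
Step 5: prey: 30+9-7=32; pred: 12+7-6=13
Step 6: prey: 32+9-8=33; pred: 13+8-6=15

Answer: 33 15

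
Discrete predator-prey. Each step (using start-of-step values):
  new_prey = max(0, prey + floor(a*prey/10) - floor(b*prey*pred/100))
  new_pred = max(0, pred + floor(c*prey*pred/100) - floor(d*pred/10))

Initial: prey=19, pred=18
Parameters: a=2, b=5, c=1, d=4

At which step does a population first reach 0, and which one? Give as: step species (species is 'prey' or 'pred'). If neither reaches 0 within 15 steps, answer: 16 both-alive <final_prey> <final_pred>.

Step 1: prey: 19+3-17=5; pred: 18+3-7=14
Step 2: prey: 5+1-3=3; pred: 14+0-5=9
Step 3: prey: 3+0-1=2; pred: 9+0-3=6
Step 4: prey: 2+0-0=2; pred: 6+0-2=4
Step 5: prey: 2+0-0=2; pred: 4+0-1=3
Step 6: prey: 2+0-0=2; pred: 3+0-1=2
Step 7: prey: 2+0-0=2; pred: 2+0-0=2
Steps 8-15: state stable at prey=2, pred=2 (no change)
No extinction within 15 steps

Answer: 16 both-alive 2 2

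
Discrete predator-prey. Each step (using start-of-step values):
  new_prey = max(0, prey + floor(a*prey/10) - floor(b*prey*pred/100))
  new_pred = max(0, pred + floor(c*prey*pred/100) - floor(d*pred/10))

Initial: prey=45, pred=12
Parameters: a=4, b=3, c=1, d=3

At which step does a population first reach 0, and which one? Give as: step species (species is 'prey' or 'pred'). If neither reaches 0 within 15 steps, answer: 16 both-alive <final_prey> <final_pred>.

Answer: 16 both-alive 22 6

Derivation:
Step 1: prey: 45+18-16=47; pred: 12+5-3=14
Step 2: prey: 47+18-19=46; pred: 14+6-4=16
Step 3: prey: 46+18-22=42; pred: 16+7-4=19
Step 4: prey: 42+16-23=35; pred: 19+7-5=21
Step 5: prey: 35+14-22=27; pred: 21+7-6=22
Step 6: prey: 27+10-17=20; pred: 22+5-6=21
Step 7: prey: 20+8-12=16; pred: 21+4-6=19
Step 8: prey: 16+6-9=13; pred: 19+3-5=17
Step 9: prey: 13+5-6=12; pred: 17+2-5=14
Step 10: prey: 12+4-5=11; pred: 14+1-4=11
Step 11: prey: 11+4-3=12; pred: 11+1-3=9
Step 12: prey: 12+4-3=13; pred: 9+1-2=8
Step 13: prey: 13+5-3=15; pred: 8+1-2=7
Step 14: prey: 15+6-3=18; pred: 7+1-2=6
Step 15: prey: 18+7-3=22; pred: 6+1-1=6
No extinction within 15 steps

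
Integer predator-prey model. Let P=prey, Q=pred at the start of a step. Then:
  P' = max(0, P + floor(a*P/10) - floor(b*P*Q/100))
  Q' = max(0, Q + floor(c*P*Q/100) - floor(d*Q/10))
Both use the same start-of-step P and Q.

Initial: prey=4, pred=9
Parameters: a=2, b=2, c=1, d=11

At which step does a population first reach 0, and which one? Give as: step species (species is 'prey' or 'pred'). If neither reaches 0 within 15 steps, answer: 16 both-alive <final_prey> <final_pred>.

Answer: 1 pred

Derivation:
Step 1: prey: 4+0-0=4; pred: 9+0-9=0
First extinction: pred at step 1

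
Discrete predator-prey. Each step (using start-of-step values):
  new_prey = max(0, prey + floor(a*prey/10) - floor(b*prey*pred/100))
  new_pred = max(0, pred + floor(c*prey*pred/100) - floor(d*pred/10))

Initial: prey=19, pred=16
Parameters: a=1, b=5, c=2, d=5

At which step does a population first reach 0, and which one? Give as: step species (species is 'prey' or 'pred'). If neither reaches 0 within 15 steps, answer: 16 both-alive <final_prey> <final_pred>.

Step 1: prey: 19+1-15=5; pred: 16+6-8=14
Step 2: prey: 5+0-3=2; pred: 14+1-7=8
Step 3: prey: 2+0-0=2; pred: 8+0-4=4
Step 4: prey: 2+0-0=2; pred: 4+0-2=2
Step 5: prey: 2+0-0=2; pred: 2+0-1=1
Step 6: prey: 2+0-0=2; pred: 1+0-0=1
Steps 7-15: state stable at prey=2, pred=1 (no change)
No extinction within 15 steps

Answer: 16 both-alive 2 1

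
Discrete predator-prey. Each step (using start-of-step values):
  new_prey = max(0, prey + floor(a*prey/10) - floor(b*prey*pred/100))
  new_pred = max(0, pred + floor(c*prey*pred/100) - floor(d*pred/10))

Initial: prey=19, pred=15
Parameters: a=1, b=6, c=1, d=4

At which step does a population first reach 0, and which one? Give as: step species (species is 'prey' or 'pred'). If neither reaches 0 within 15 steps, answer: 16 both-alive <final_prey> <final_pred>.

Answer: 16 both-alive 2 2

Derivation:
Step 1: prey: 19+1-17=3; pred: 15+2-6=11
Step 2: prey: 3+0-1=2; pred: 11+0-4=7
Step 3: prey: 2+0-0=2; pred: 7+0-2=5
Step 4: prey: 2+0-0=2; pred: 5+0-2=3
Step 5: prey: 2+0-0=2; pred: 3+0-1=2
Step 6: prey: 2+0-0=2; pred: 2+0-0=2
Steps 7-15: state stable at prey=2, pred=2 (no change)
No extinction within 15 steps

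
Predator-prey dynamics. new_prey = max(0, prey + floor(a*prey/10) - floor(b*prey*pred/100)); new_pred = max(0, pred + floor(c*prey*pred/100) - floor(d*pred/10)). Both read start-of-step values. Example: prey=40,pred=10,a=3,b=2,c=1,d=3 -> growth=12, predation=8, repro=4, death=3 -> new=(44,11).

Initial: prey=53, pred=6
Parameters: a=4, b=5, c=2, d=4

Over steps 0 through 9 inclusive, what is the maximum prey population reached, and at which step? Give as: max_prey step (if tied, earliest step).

Answer: 59 1

Derivation:
Step 1: prey: 53+21-15=59; pred: 6+6-2=10
Step 2: prey: 59+23-29=53; pred: 10+11-4=17
Step 3: prey: 53+21-45=29; pred: 17+18-6=29
Step 4: prey: 29+11-42=0; pred: 29+16-11=34
Step 5: prey: 0+0-0=0; pred: 34+0-13=21
Step 6: prey: 0+0-0=0; pred: 21+0-8=13
Step 7: prey: 0+0-0=0; pred: 13+0-5=8
Step 8: prey: 0+0-0=0; pred: 8+0-3=5
Step 9: prey: 0+0-0=0; pred: 5+0-2=3
Max prey = 59 at step 1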